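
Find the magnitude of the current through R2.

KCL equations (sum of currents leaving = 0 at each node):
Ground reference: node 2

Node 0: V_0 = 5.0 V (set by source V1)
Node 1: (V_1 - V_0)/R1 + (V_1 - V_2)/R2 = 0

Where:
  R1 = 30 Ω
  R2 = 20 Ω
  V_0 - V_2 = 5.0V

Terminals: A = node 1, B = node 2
Nodal analysis, taking node 2 as the 0 V reference.
Source V1 fixes V_0 = 5 V.
KCL at each unknown node (sum of currents leaving = 0; resistances in Ω):
  Node 1: (V_1 - 5)/30 + (V_1 - 0)/20 = 0
Collecting terms: 0.08333 × V_1 = 0.1667  =>  V_1 = 2 V
I_R2 = (V_1 - V_2)/R2 = (2 - 0)/20 = 0.1 A
|I_R2| = 0.1 A

Final answer: |I_R2| = 0.1 A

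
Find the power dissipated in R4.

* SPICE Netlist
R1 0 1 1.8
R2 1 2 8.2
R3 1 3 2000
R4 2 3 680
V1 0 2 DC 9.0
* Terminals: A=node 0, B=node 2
Nodal analysis, taking node 2 as the 0 V reference.
Source V1 fixes V_0 = 9 V.
KCL at each unknown node (sum of currents leaving = 0; resistances in Ω):
  Node 1: (V_1 - 9)/1.8 + (V_1 - 0)/8.2 + (V_1 - V_3)/2000 = 0
  Node 3: (V_3 - V_1)/2000 + (V_3 - 0)/680 = 0
Collecting terms (coefficients in siemens):
  0.678·V_1 - 0.0005·V_3 = 5
  0.001971·V_3 - 0.0005·V_1 = 0
Determinant D = (0.678)(0.001971) - (-0.0005)(-0.0005) = 0.001336
V_1 = [(5)(0.001971) - (-0.0005)(0)]/D = 7.376 V
V_3 = [(0.678)(0) - (5)(-0.0005)]/D = 1.872 V
I_R4 = (V_2 - V_3)/R4 = (0 - 1.872)/680 = -0.002752 A
P_R4 = I_R4² × R4 = (-0.002752)² × 680 = 0.005151 W

Final answer: 0.005151 W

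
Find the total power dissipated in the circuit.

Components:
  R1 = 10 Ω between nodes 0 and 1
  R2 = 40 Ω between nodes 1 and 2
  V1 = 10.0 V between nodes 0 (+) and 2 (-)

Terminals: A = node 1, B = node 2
Nodal analysis, taking node 2 as the 0 V reference.
Source V1 fixes V_0 = 10 V.
KCL at each unknown node (sum of currents leaving = 0; resistances in Ω):
  Node 1: (V_1 - 10)/10 + (V_1 - 0)/40 = 0
Collecting terms: 0.125 × V_1 = 1  =>  V_1 = 8 V
Power in each resistor, P = (ΔV)²/R:
  P_R1 = (10 - 8)²/10 = 0.4 W
  P_R2 = (8 - 0)²/40 = 1.6 W
P_total = P_R1 + P_R2 = 2 W

Final answer: 2 W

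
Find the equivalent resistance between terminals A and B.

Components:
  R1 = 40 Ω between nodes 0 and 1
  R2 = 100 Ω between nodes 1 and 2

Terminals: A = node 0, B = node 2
Reduce the network between node 0 (A) and node 2 (B) by series/parallel combination:
  Rs1 = R1 + R2 (series, joined only at node 1) = 40 + 100 = 140 Ω
R_eq = 140 Ω

Final answer: 140 Ω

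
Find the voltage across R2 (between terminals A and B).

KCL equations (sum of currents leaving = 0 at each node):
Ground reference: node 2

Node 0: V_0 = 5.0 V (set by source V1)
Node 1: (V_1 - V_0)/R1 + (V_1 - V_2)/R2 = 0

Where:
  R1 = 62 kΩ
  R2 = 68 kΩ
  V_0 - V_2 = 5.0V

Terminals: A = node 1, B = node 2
R1 and R2 are in series across V1 (node 0 → node 1 → node 2), and the output A–B is taken across R2, so this is a voltage divider.
Series current: I = V1/(R1 + R2) = 5/(62000 + 68000) = 5/130000 = 0.00003846 A
V_R2 = I × R2 = V1 × R2/(R1 + R2) = 5 × 68000/130000 = 2.615 V

Final answer: 2.615 V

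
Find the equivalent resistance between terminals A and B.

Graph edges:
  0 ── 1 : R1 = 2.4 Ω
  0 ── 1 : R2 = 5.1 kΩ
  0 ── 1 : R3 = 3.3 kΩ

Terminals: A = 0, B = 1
Reduce the network between node 0 (A) and node 1 (B) by series/parallel combination:
  Rp1 = R1 ‖ R2 ‖ R3 (parallel, all between nodes 0 and 1) = 1/(1/2.4 + 1/5100 + 1/3300) = 2.397 Ω
R_eq = 2.397 Ω

Final answer: 2.397 Ω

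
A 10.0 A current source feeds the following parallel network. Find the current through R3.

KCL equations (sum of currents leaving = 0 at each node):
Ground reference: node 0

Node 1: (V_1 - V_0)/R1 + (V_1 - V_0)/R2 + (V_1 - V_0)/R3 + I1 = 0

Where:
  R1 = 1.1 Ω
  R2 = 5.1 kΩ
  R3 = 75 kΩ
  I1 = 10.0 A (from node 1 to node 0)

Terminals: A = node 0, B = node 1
All resistors sit directly between nodes 0 and 1, so they are in parallel and share one voltage V; the full source current 10 A splits among them.
1/R_par = 1/1.1 + 1/5100 + 1/75000 = 0.9093 S  =>  R_par = 1.1 Ω
V = I × R_par = 10 × 1.1 = 11 V
I_R3 = V/R3 = 11/75000 = 0.0001466 A

Final answer: 0.0001466 A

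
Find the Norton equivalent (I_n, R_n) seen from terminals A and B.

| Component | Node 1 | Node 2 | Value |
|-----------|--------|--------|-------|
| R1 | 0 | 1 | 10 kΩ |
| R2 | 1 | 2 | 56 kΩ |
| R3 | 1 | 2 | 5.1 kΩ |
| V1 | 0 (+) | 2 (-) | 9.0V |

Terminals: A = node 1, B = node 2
Find the Thévenin equivalent first; then I_n = V_th/R_th and R_n = R_th.
Step 1 — V_th is the open-circuit voltage V_A - V_B (nothing connected across the terminals).
Nodal analysis, taking node 2 as the 0 V reference.
Source V1 fixes V_0 = 9 V.
KCL at each unknown node (sum of currents leaving = 0; resistances in Ω):
  Node 1: (V_1 - 9)/10000 + (V_1 - 0)/56000 + (V_1 - 0)/5100 = 0
Collecting terms: 0.0003139 × V_1 = 0.0009  =>  V_1 = 2.867 V
V_th = V_1 - V_2 = 2.867 - 0 = 2.867 V
Step 2 — R_th: zero the source — replace V1 by a short circuit (node 2 merges into node 0) — and find the resistance seen between A (node 1) and B (node 0).
Reduce the network between node 1 (A) and node 0 (B) by series/parallel combination:
  Rp1 = R1 ‖ R2 ‖ R3 (parallel, all between nodes 0 and 1) = 1/(1/10000 + 1/56000 + 1/5100) = 3185 Ω
R_th = 3.185 kΩ
I_n = V_th/R_th = 2.867/3185 = 0.0009 A, and R_n = R_th = 3.185 kΩ

Final answer: I_n = 0.0009 A, R_n = 3.185 kΩ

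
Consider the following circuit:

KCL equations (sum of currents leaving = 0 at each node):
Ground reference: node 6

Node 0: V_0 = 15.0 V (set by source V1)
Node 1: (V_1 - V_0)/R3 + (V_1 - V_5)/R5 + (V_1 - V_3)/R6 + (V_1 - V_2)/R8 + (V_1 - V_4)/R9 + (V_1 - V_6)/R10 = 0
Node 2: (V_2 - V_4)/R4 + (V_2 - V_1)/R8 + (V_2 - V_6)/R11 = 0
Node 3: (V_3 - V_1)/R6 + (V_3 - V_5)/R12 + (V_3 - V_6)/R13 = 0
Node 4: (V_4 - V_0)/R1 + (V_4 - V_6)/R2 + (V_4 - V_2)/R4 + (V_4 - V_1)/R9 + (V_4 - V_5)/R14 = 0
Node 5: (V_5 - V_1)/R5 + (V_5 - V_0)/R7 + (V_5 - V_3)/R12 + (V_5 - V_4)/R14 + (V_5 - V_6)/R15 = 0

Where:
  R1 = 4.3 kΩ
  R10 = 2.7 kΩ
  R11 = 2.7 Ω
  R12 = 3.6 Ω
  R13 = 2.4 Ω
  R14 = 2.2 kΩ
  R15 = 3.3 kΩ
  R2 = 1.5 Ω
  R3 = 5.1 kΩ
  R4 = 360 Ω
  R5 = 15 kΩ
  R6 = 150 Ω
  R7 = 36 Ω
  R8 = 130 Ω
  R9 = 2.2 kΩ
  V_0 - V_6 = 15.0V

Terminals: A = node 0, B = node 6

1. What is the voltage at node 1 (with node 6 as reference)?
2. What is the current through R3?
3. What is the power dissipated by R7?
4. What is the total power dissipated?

Nodal analysis, taking node 6 as the 0 V reference.
Source V1 fixes V_0 = 15 V.
KCL at each unknown node (sum of currents leaving = 0; resistances in Ω):
  Node 1: (V_1 - 15)/5100 + (V_1 - V_5)/15000 + (V_1 - V_3)/150 + (V_1 - V_2)/130 + (V_1 - V_4)/2200 + (V_1 - 0)/2700 = 0
  Node 2: (V_2 - V_4)/360 + (V_2 - V_1)/130 + (V_2 - 0)/2.7 = 0
  Node 3: (V_3 - V_1)/150 + (V_3 - V_5)/3.6 + (V_3 - 0)/2.4 = 0
  Node 4: (V_4 - 15)/4300 + (V_4 - 0)/1.5 + (V_4 - V_2)/360 + (V_4 - V_1)/2200 + (V_4 - V_5)/2200 = 0
  Node 5: (V_5 - V_1)/15000 + (V_5 - 15)/36 + (V_5 - V_3)/3.6 + (V_5 - V_4)/2200 + (V_5 - 0)/3300 = 0
Collecting terms (coefficients in siemens):
  0.01545·V_1 - 0.007692·V_2 - 0.006667·V_3 - 0.0004545·V_4 - 0.00006667·V_5 = 0.002941
  0.3808·V_2 - 0.007692·V_1 - 0.002778·V_4 = 0
  0.7011·V_3 - 0.006667·V_1 - 0.2778·V_5 = 0
  0.6706·V_4 - 0.0004545·V_1 - 0.002778·V_2 - 0.0004545·V_5 = 0.003488
  0.3064·V_5 - 0.00006667·V_1 - 0.2778·V_3 - 0.0004545·V_4 = 0.4167
Solving these 5 simultaneous equations (Gaussian elimination) gives:
  V_1 = 0.5722 V, V_2 = 0.01161 V, V_3 = 0.8494 V, V_4 = 0.007082 V
  V_5 = 2.13 V
Part 1:
  Read off the nodal solution: V_1 = 0.5722 V
Part 2:
  I_R3 = (V_0 - V_1)/R3 = (15 - 0.5722)/5100 = 0.002829 A
  Magnitude: I_R3 = 0.002829 A
Part 3:
  I_R7 = (V_0 - V_5)/R7 = (15 - 2.13)/36 = 0.3575 A
  P_R7 = I_R7² × R7 = (0.3575)² × 36 = 4.601 W
Part 4:
  Power in each resistor, P = (ΔV)²/R:
    P_R1 = (15 - 0.007082)²/4300 = 0.05228 W
    P_R2 = (0.007082 - 0)²/1.5 = 0.00003344 W
    P_R3 = (15 - 0.5722)²/5100 = 0.04082 W
    P_R4 = (0.01161 - 0.007082)²/360 = 0.00000005693 W
    P_R5 = (0.5722 - 2.13)²/15000 = 0.0001618 W
    P_R6 = (0.5722 - 0.8494)²/150 = 0.0005124 W
    P_R7 = (15 - 2.13)²/36 = 4.601 W
    P_R8 = (0.5722 - 0.01161)²/130 = 0.002417 W
    P_R9 = (0.5722 - 0.007082)²/2200 = 0.0001452 W
    P_R10 = (0.5722 - 0)²/2700 = 0.0001213 W
    P_R11 = (0.01161 - 0)²/2.7 = 0.00004992 W
    P_R12 = (0.8494 - 2.13)²/3.6 = 0.4557 W
    P_R13 = (0.8494 - 0)²/2.4 = 0.3006 W
    P_R14 = (0.007082 - 2.13)²/2200 = 0.002049 W
    P_R15 = (2.13 - 0)²/3300 = 0.001375 W
  P_total = P_R1 + P_R2 + P_R3 + P_R4 + P_R5 + P_R6 + P_R7 + P_R8 + P_R9 + P_R10 + P_R11 + P_R12 + P_R13 + P_R14 + P_R15 = 5.457 W

Final answers:
1. V_1 = 0.5722 V
2. I_R3 = 0.002829 A
3. P_R7 = 4.601 W
4. P_total = 5.457 W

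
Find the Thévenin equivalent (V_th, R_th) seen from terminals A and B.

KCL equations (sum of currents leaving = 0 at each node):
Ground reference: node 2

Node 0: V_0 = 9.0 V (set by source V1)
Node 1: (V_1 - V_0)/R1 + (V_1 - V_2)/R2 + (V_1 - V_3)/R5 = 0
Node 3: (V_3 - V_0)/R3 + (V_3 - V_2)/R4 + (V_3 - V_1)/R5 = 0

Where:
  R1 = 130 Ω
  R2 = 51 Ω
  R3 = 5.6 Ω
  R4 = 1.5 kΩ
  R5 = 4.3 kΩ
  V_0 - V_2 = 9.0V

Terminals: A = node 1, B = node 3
Step 1 — V_th is the open-circuit voltage V_A - V_B (nothing connected across the terminals).
Nodal analysis, taking node 2 as the 0 V reference.
Source V1 fixes V_0 = 9 V.
KCL at each unknown node (sum of currents leaving = 0; resistances in Ω):
  Node 1: (V_1 - 9)/130 + (V_1 - 0)/51 + (V_1 - V_3)/4300 = 0
  Node 3: (V_3 - 9)/5.6 + (V_3 - 0)/1500 + (V_3 - V_1)/4300 = 0
Collecting terms (coefficients in siemens):
  0.02753·V_1 - 0.0002326·V_3 = 0.06923
  0.1795·V_3 - 0.0002326·V_1 = 1.607
Determinant D = (0.02753)(0.1795) - (-0.0002326)(-0.0002326) = 0.004941
V_1 = [(0.06923)(0.1795) - (-0.0002326)(1.607)]/D = 2.59 V
V_3 = [(0.02753)(1.607) - (0.06923)(-0.0002326)]/D = 8.958 V
V_th = V_1 - V_3 = 2.59 - 8.958 = -6.368 V
Step 2 — R_th: zero the source — replace V1 by a short circuit (node 2 merges into node 0) — and find the resistance seen between A (node 1) and B (node 3).
Reduce the network between node 1 (A) and node 3 (B) by series/parallel combination:
  Rp1 = R1 ‖ R2 (parallel, both between nodes 0 and 1) = 1/(1/130 + 1/51) = 36.63 Ω
  Rp2 = R3 ‖ R4 (parallel, both between nodes 0 and 3) = 1/(1/5.6 + 1/1500) = 5.579 Ω
  Rs1 = Rp1 + Rp2 (series, joined only at node 0) = 36.63 + 5.579 = 42.21 Ω
  Rp3 = R5 ‖ Rs1 (parallel, both between nodes 1 and 3) = 1/(1/4300 + 1/42.21) = 41.8 Ω
R_th = 41.8 Ω

Final answer: V_th = -6.368 V, R_th = 41.8 Ω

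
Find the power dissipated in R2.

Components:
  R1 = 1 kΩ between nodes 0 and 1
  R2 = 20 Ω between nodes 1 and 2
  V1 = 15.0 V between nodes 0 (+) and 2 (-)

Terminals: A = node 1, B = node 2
Nodal analysis, taking node 2 as the 0 V reference.
Source V1 fixes V_0 = 15 V.
KCL at each unknown node (sum of currents leaving = 0; resistances in Ω):
  Node 1: (V_1 - 15)/1000 + (V_1 - 0)/20 = 0
Collecting terms: 0.051 × V_1 = 0.015  =>  V_1 = 0.2941 V
I_R2 = (V_1 - V_2)/R2 = (0.2941 - 0)/20 = 0.01471 A
P_R2 = I_R2² × R2 = (0.01471)² × 20 = 0.004325 W

Final answer: 0.004325 W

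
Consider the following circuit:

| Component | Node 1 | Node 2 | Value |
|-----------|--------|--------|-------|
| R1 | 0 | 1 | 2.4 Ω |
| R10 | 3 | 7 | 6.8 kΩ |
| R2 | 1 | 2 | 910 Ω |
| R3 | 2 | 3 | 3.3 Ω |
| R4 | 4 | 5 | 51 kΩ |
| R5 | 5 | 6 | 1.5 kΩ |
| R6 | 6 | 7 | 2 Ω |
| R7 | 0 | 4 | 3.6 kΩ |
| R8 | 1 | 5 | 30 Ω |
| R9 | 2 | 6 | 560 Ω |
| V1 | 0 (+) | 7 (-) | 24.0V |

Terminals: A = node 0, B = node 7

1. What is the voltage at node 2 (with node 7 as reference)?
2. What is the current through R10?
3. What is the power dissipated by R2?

Nodal analysis, taking node 7 as the 0 V reference.
Source V1 fixes V_0 = 24 V.
KCL at each unknown node (sum of currents leaving = 0; resistances in Ω):
  Node 1: (V_1 - 24)/2.4 + (V_1 - V_2)/910 + (V_1 - V_5)/30 = 0
  Node 2: (V_2 - V_1)/910 + (V_2 - V_3)/3.3 + (V_2 - V_6)/560 = 0
  Node 3: (V_3 - V_2)/3.3 + (V_3 - 0)/6800 = 0
  Node 4: (V_4 - V_5)/51000 + (V_4 - 24)/3600 = 0
  Node 5: (V_5 - V_4)/51000 + (V_5 - V_6)/1500 + (V_5 - V_1)/30 = 0
  Node 6: (V_6 - V_5)/1500 + (V_6 - 0)/2 + (V_6 - V_2)/560 = 0
Collecting terms (coefficients in siemens):
  0.4511·V_1 - 0.001099·V_2 - 0.03333·V_5 = 10
  0.3059·V_2 - 0.001099·V_1 - 0.303·V_3 - 0.001786·V_6 = 0
  0.3032·V_3 - 0.303·V_2 = 0
  0.0002974·V_4 - 0.00001961·V_5 = 0.006667
  0.03402·V_5 - 0.03333·V_1 - 0.00001961·V_4 - 0.0006667·V_6 = 0
  0.5025·V_6 - 0.001786·V_2 - 0.0006667·V_5 = 0
Solving these 6 simultaneous equations (Gaussian elimination) gives:
  V_1 = 23.92 V, V_2 = 8.708 V, V_3 = 8.704 V, V_4 = 23.96 V
  V_5 = 23.45 V, V_6 = 0.06207 V
Part 1:
  Read off the nodal solution: V_2 = 8.708 V
Part 2:
  I_R10 = (V_3 - V_7)/R10 = (8.704 - 0)/6800 = 0.00128 A
  Magnitude: I_R10 = 0.00128 A
Part 3:
  I_R2 = (V_1 - V_2)/R2 = (23.92 - 8.708)/910 = 0.01672 A
  P_R2 = I_R2² × R2 = (0.01672)² × 910 = 0.2544 W

Final answers:
1. V_2 = 8.708 V
2. I_R10 = 0.00128 A
3. P_R2 = 0.2544 W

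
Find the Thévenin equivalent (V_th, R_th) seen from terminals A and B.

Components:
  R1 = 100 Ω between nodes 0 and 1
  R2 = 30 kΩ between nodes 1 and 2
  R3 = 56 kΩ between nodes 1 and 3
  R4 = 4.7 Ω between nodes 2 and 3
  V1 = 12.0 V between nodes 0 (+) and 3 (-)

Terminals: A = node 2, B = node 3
Step 1 — V_th is the open-circuit voltage V_A - V_B (nothing connected across the terminals).
Nodal analysis, taking node 3 as the 0 V reference.
Source V1 fixes V_0 = 12 V.
KCL at each unknown node (sum of currents leaving = 0; resistances in Ω):
  Node 1: (V_1 - 12)/100 + (V_1 - V_2)/30000 + (V_1 - 0)/56000 = 0
  Node 2: (V_2 - V_1)/30000 + (V_2 - 0)/4.7 = 0
Collecting terms (coefficients in siemens):
  0.01005·V_1 - 0.00003333·V_2 = 0.12
  0.2128·V_2 - 0.00003333·V_1 = 0
Determinant D = (0.01005)(0.2128) - (-0.00003333)(-0.00003333) = 0.002139
V_1 = [(0.12)(0.2128) - (-0.00003333)(0)]/D = 11.94 V
V_2 = [(0.01005)(0) - (0.12)(-0.00003333)]/D = 0.00187 V
V_th = V_2 - V_3 = 0.00187 - 0 = 0.00187 V
Step 2 — R_th: zero the source — replace V1 by a short circuit (node 3 merges into node 0) — and find the resistance seen between A (node 2) and B (node 0).
Reduce the network between node 2 (A) and node 0 (B) by series/parallel combination:
  Rp1 = R1 ‖ R3 (parallel, both between nodes 0 and 1) = 1/(1/100 + 1/56000) = 99.82 Ω
  Rs1 = R2 + Rp1 (series, joined only at node 1) = 30000 + 99.82 = 30100 Ω
  Rp2 = R4 ‖ Rs1 (parallel, both between nodes 0 and 2) = 1/(1/4.7 + 1/30100) = 4.699 Ω
R_th = 4.699 Ω

Final answer: V_th = 0.00187 V, R_th = 4.699 Ω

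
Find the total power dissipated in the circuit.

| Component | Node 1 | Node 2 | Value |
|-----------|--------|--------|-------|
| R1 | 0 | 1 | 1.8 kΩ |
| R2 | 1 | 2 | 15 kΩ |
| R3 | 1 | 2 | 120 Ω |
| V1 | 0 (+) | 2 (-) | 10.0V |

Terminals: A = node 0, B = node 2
Nodal analysis, taking node 2 as the 0 V reference.
Source V1 fixes V_0 = 10 V.
KCL at each unknown node (sum of currents leaving = 0; resistances in Ω):
  Node 1: (V_1 - 10)/1800 + (V_1 - 0)/15000 + (V_1 - 0)/120 = 0
Collecting terms: 0.008956 × V_1 = 0.005556  =>  V_1 = 0.6203 V
Power in each resistor, P = (ΔV)²/R:
  P_R1 = (10 - 0.6203)²/1800 = 0.04888 W
  P_R2 = (0.6203 - 0)²/15000 = 0.00002566 W
  P_R3 = (0.6203 - 0)²/120 = 0.003207 W
P_total = P_R1 + P_R2 + P_R3 = 0.05211 W

Final answer: 0.05211 W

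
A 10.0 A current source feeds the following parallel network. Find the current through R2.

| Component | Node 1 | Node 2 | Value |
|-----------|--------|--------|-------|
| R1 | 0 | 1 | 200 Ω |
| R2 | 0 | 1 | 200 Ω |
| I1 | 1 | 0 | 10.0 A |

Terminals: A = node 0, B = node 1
All resistors sit directly between nodes 0 and 1, so they are in parallel and share one voltage V; the full source current 10 A splits among them.
1/R_par = 1/200 + 1/200 = 0.01 S  =>  R_par = 100 Ω
V = I × R_par = 10 × 100 = 1000 V
I_R2 = V/R2 = 1000/200 = 5 A

Final answer: 5 A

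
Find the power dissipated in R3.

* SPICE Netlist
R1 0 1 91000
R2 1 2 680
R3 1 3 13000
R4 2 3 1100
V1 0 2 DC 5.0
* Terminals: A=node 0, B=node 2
Nodal analysis, taking node 2 as the 0 V reference.
Source V1 fixes V_0 = 5 V.
KCL at each unknown node (sum of currents leaving = 0; resistances in Ω):
  Node 1: (V_1 - 5)/91000 + (V_1 - 0)/680 + (V_1 - V_3)/13000 = 0
  Node 3: (V_3 - V_1)/13000 + (V_3 - 0)/1100 = 0
Collecting terms (coefficients in siemens):
  0.001559·V_1 - 0.00007692·V_3 = 0.00005495
  0.000986·V_3 - 0.00007692·V_1 = 0
Determinant D = (0.001559)(0.000986) - (-0.00007692)(-0.00007692) = 0.000001531
V_1 = [(0.00005495)(0.000986) - (-0.00007692)(0)]/D = 0.03539 V
V_3 = [(0.001559)(0) - (0.00005495)(-0.00007692)]/D = 0.002761 V
I_R3 = (V_1 - V_3)/R3 = (0.03539 - 0.002761)/13000 = 0.00000251 A
P_R3 = I_R3² × R3 = (0.00000251)² × 13000 = 0.0000000819 W

Final answer: 8.19e-08 W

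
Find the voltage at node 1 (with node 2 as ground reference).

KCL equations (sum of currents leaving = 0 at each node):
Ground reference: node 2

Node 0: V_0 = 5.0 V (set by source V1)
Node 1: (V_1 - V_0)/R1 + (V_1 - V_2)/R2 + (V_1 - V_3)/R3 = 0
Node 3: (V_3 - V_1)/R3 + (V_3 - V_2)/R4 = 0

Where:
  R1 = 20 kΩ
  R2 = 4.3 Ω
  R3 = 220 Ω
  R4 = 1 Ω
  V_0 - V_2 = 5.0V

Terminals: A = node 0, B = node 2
Nodal analysis, taking node 2 as the 0 V reference.
Source V1 fixes V_0 = 5 V.
KCL at each unknown node (sum of currents leaving = 0; resistances in Ω):
  Node 1: (V_1 - 5)/20000 + (V_1 - 0)/4.3 + (V_1 - V_3)/220 = 0
  Node 3: (V_3 - V_1)/220 + (V_3 - 0)/1 = 0
Collecting terms (coefficients in siemens):
  0.2372·V_1 - 0.004545·V_3 = 0.00025
  1.005·V_3 - 0.004545·V_1 = 0
Determinant D = (0.2372)(1.005) - (-0.004545)(-0.004545) = 0.2382
V_1 = [(0.00025)(1.005) - (-0.004545)(0)]/D = 0.001054 V
V_3 = [(0.2372)(0) - (0.00025)(-0.004545)]/D = 0.00000477 V
The requested potential is V_1 = 0.001054 V.

Final answer: V_1 = 0.001054 V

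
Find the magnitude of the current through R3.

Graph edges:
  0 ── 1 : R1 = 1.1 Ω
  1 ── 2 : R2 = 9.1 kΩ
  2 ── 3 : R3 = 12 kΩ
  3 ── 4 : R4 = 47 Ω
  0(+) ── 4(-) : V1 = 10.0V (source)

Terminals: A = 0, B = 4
Nodal analysis, taking node 4 as the 0 V reference.
Source V1 fixes V_0 = 10 V.
KCL at each unknown node (sum of currents leaving = 0; resistances in Ω):
  Node 1: (V_1 - 10)/1.1 + (V_1 - V_2)/9100 = 0
  Node 2: (V_2 - V_1)/9100 + (V_2 - V_3)/12000 = 0
  Node 3: (V_3 - V_2)/12000 + (V_3 - 0)/47 = 0
Collecting terms (coefficients in siemens):
  0.9092·V_1 - 0.0001099·V_2 = 9.091
  0.0001932·V_2 - 0.0001099·V_1 - 0.00008333·V_3 = 0
  0.02136·V_3 - 0.00008333·V_2 = 0
Solving these 3 simultaneous equations (Gaussian elimination) gives:
  V_1 = 9.999 V, V_2 = 5.696 V, V_3 = 0.02222 V
I_R3 = (V_2 - V_3)/R3 = (5.696 - 0.02222)/12000 = 0.0004729 A
|I_R3| = 0.0004729 A

Final answer: |I_R3| = 0.0004729 A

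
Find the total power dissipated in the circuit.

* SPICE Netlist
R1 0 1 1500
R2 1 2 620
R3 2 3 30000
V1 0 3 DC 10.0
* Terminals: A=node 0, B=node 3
Nodal analysis, taking node 3 as the 0 V reference.
Source V1 fixes V_0 = 10 V.
KCL at each unknown node (sum of currents leaving = 0; resistances in Ω):
  Node 1: (V_1 - 10)/1500 + (V_1 - V_2)/620 = 0
  Node 2: (V_2 - V_1)/620 + (V_2 - 0)/30000 = 0
Collecting terms (coefficients in siemens):
  0.00228·V_1 - 0.001613·V_2 = 0.006667
  0.001646·V_2 - 0.001613·V_1 = 0
Determinant D = (0.00228)(0.001646) - (-0.001613)(-0.001613) = 0.000001151
V_1 = [(0.006667)(0.001646) - (-0.001613)(0)]/D = 9.533 V
V_2 = [(0.00228)(0) - (0.006667)(-0.001613)]/D = 9.34 V
Power in each resistor, P = (ΔV)²/R:
  P_R1 = (10 - 9.533)²/1500 = 0.0001454 W
  P_R2 = (9.533 - 9.34)²/620 = 0.0000601 W
  P_R3 = (9.34 - 0)²/30000 = 0.002908 W
P_total = P_R1 + P_R2 + P_R3 = 0.003113 W

Final answer: 0.003113 W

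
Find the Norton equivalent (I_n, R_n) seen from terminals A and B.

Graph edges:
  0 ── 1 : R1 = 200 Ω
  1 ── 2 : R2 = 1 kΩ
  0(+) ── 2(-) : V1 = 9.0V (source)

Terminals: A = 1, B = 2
Find the Thévenin equivalent first; then I_n = V_th/R_th and R_n = R_th.
Step 1 — V_th is the open-circuit voltage V_A - V_B (nothing connected across the terminals).
Nodal analysis, taking node 2 as the 0 V reference.
Source V1 fixes V_0 = 9 V.
KCL at each unknown node (sum of currents leaving = 0; resistances in Ω):
  Node 1: (V_1 - 9)/200 + (V_1 - 0)/1000 = 0
Collecting terms: 0.006 × V_1 = 0.045  =>  V_1 = 7.5 V
V_th = V_1 - V_2 = 7.5 - 0 = 7.5 V
Step 2 — R_th: zero the source — replace V1 by a short circuit (node 2 merges into node 0) — and find the resistance seen between A (node 1) and B (node 0).
Reduce the network between node 1 (A) and node 0 (B) by series/parallel combination:
  Rp1 = R1 ‖ R2 (parallel, both between nodes 0 and 1) = 1/(1/200 + 1/1000) = 166.7 Ω
R_th = 166.7 Ω
I_n = V_th/R_th = 7.5/166.7 = 0.045 A, and R_n = R_th = 166.7 Ω

Final answer: I_n = 0.045 A, R_n = 166.7 Ω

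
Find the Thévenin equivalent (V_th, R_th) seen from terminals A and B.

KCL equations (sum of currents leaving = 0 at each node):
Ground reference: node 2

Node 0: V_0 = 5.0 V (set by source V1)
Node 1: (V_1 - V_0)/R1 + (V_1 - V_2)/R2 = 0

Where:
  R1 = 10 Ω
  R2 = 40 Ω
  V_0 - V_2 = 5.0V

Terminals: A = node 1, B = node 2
Step 1 — V_th is the open-circuit voltage V_A - V_B (nothing connected across the terminals).
Nodal analysis, taking node 2 as the 0 V reference.
Source V1 fixes V_0 = 5 V.
KCL at each unknown node (sum of currents leaving = 0; resistances in Ω):
  Node 1: (V_1 - 5)/10 + (V_1 - 0)/40 = 0
Collecting terms: 0.125 × V_1 = 0.5  =>  V_1 = 4 V
V_th = V_1 - V_2 = 4 - 0 = 4 V
Step 2 — R_th: zero the source — replace V1 by a short circuit (node 2 merges into node 0) — and find the resistance seen between A (node 1) and B (node 0).
Reduce the network between node 1 (A) and node 0 (B) by series/parallel combination:
  Rp1 = R1 ‖ R2 (parallel, both between nodes 0 and 1) = 1/(1/10 + 1/40) = 8 Ω
R_th = 8 Ω

Final answer: V_th = 4 V, R_th = 8 Ω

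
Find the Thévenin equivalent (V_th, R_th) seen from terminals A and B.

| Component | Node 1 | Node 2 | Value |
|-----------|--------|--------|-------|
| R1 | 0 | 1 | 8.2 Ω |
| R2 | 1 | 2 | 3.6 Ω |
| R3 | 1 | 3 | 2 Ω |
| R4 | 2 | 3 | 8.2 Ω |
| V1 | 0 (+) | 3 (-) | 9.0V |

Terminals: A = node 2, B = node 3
Step 1 — V_th is the open-circuit voltage V_A - V_B (nothing connected across the terminals).
Nodal analysis, taking node 3 as the 0 V reference.
Source V1 fixes V_0 = 9 V.
KCL at each unknown node (sum of currents leaving = 0; resistances in Ω):
  Node 1: (V_1 - 9)/8.2 + (V_1 - V_2)/3.6 + (V_1 - 0)/2 = 0
  Node 2: (V_2 - V_1)/3.6 + (V_2 - 0)/8.2 = 0
Collecting terms (coefficients in siemens):
  0.8997·V_1 - 0.2778·V_2 = 1.098
  0.3997·V_2 - 0.2778·V_1 = 0
Determinant D = (0.8997)(0.3997) - (-0.2778)(-0.2778) = 0.2825
V_1 = [(1.098)(0.3997) - (-0.2778)(0)]/D = 1.553 V
V_2 = [(0.8997)(0) - (1.098)(-0.2778)]/D = 1.079 V
V_th = V_2 - V_3 = 1.079 - 0 = 1.079 V
Step 2 — R_th: zero the source — replace V1 by a short circuit (node 3 merges into node 0) — and find the resistance seen between A (node 2) and B (node 0).
Reduce the network between node 2 (A) and node 0 (B) by series/parallel combination:
  Rp1 = R1 ‖ R3 (parallel, both between nodes 0 and 1) = 1/(1/8.2 + 1/2) = 1.608 Ω
  Rs1 = R2 + Rp1 (series, joined only at node 1) = 3.6 + 1.608 = 5.208 Ω
  Rp2 = R4 ‖ Rs1 (parallel, both between nodes 0 and 2) = 1/(1/8.2 + 1/5.208) = 3.185 Ω
R_th = 3.185 Ω

Final answer: V_th = 1.079 V, R_th = 3.185 Ω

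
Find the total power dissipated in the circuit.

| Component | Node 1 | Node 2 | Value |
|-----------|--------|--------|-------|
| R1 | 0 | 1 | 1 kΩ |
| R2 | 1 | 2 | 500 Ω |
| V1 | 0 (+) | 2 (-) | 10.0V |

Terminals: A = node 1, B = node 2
Nodal analysis, taking node 2 as the 0 V reference.
Source V1 fixes V_0 = 10 V.
KCL at each unknown node (sum of currents leaving = 0; resistances in Ω):
  Node 1: (V_1 - 10)/1000 + (V_1 - 0)/500 = 0
Collecting terms: 0.003 × V_1 = 0.01  =>  V_1 = 3.333 V
Power in each resistor, P = (ΔV)²/R:
  P_R1 = (10 - 3.333)²/1000 = 0.04444 W
  P_R2 = (3.333 - 0)²/500 = 0.02222 W
P_total = P_R1 + P_R2 = 0.06667 W

Final answer: 0.06667 W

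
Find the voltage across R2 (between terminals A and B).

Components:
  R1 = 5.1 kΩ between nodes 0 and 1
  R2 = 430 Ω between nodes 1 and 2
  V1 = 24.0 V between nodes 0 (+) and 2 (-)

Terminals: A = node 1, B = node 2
R1 and R2 are in series across V1 (node 0 → node 1 → node 2), and the output A–B is taken across R2, so this is a voltage divider.
Series current: I = V1/(R1 + R2) = 24/(5100 + 430) = 24/5530 = 0.00434 A
V_R2 = I × R2 = V1 × R2/(R1 + R2) = 24 × 430/5530 = 1.866 V

Final answer: 1.866 V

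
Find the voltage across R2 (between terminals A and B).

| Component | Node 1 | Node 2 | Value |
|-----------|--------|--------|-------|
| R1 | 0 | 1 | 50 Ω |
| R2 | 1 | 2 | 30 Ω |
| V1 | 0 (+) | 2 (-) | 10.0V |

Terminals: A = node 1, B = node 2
R1 and R2 are in series across V1 (node 0 → node 1 → node 2), and the output A–B is taken across R2, so this is a voltage divider.
Series current: I = V1/(R1 + R2) = 10/(50 + 30) = 10/80 = 0.125 A
V_R2 = I × R2 = V1 × R2/(R1 + R2) = 10 × 30/80 = 3.75 V

Final answer: 3.75 V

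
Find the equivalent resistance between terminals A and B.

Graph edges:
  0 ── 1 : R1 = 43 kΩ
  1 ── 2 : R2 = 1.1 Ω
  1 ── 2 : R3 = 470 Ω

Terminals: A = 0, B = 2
Reduce the network between node 0 (A) and node 2 (B) by series/parallel combination:
  Rp1 = R2 ‖ R3 (parallel, both between nodes 1 and 2) = 1/(1/1.1 + 1/470) = 1.097 Ω
  Rs1 = R1 + Rp1 (series, joined only at node 1) = 43000 + 1.097 = 43000 Ω
R_eq = 43 kΩ

Final answer: 43 kΩ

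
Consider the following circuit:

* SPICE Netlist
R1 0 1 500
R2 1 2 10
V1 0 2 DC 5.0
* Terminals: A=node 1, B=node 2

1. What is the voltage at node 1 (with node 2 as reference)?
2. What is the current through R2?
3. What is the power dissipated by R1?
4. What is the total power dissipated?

Nodal analysis, taking node 2 as the 0 V reference.
Source V1 fixes V_0 = 5 V.
KCL at each unknown node (sum of currents leaving = 0; resistances in Ω):
  Node 1: (V_1 - 5)/500 + (V_1 - 0)/10 = 0
Collecting terms: 0.102 × V_1 = 0.01  =>  V_1 = 0.09804 V
Part 1:
  Read off the nodal solution: V_1 = 0.09804 V
Part 2:
  I_R2 = (V_1 - V_2)/R2 = (0.09804 - 0)/10 = 0.009804 A
  Magnitude: I_R2 = 0.009804 A
Part 3:
  I_R1 = (V_0 - V_1)/R1 = (5 - 0.09804)/500 = 0.009804 A
  P_R1 = I_R1² × R1 = (0.009804)² × 500 = 0.04806 W
Part 4:
  Power in each resistor, P = (ΔV)²/R:
    P_R1 = (5 - 0.09804)²/500 = 0.04806 W
    P_R2 = (0.09804 - 0)²/10 = 0.0009612 W
  P_total = P_R1 + P_R2 = 0.04902 W

Final answers:
1. V_1 = 0.09804 V
2. I_R2 = 0.009804 A
3. P_R1 = 0.04806 W
4. P_total = 0.04902 W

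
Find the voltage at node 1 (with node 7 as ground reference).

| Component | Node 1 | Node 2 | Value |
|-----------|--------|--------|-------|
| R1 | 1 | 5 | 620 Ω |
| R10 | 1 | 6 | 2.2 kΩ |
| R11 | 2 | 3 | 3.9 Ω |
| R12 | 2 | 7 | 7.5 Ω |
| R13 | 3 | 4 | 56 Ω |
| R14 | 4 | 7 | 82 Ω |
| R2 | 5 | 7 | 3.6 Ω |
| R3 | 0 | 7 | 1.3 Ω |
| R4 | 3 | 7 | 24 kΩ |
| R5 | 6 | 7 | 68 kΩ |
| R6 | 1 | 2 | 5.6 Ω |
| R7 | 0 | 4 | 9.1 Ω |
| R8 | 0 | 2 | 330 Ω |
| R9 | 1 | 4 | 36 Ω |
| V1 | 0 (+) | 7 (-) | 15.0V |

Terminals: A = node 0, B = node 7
Nodal analysis, taking node 7 as the 0 V reference.
Source V1 fixes V_0 = 15 V.
KCL at each unknown node (sum of currents leaving = 0; resistances in Ω):
  Node 1: (V_1 - V_5)/620 + (V_1 - V_2)/5.6 + (V_1 - V_4)/36 + (V_1 - V_6)/2200 = 0
  Node 2: (V_2 - V_1)/5.6 + (V_2 - 15)/330 + (V_2 - V_3)/3.9 + (V_2 - 0)/7.5 = 0
  Node 3: (V_3 - 0)/24000 + (V_3 - V_2)/3.9 + (V_3 - V_4)/56 = 0
  Node 4: (V_4 - 15)/9.1 + (V_4 - V_1)/36 + (V_4 - V_3)/56 + (V_4 - 0)/82 = 0
  Node 5: (V_5 - V_1)/620 + (V_5 - 0)/3.6 = 0
  Node 6: (V_6 - 0)/68000 + (V_6 - V_1)/2200 = 0
Collecting terms (coefficients in siemens):
  0.2084·V_1 - 0.1786·V_2 - 0.02778·V_4 - 0.001613·V_5 - 0.0004545·V_6 = 0
  0.5713·V_2 - 0.1786·V_1 - 0.2564·V_3 = 0.04545
  0.2743·V_3 - 0.2564·V_2 - 0.01786·V_4 = 0
  0.1677·V_4 - 0.02778·V_1 - 0.01786·V_3 = 1.648
  0.2794·V_5 - 0.001613·V_1 = 0
  0.0004693·V_6 - 0.0004545·V_1 = 0
Solving these 6 simultaneous equations (Gaussian elimination) gives:
  V_1 = 3.769 V, V_2 = 2.709 V, V_3 = 3.235 V, V_4 = 10.8 V
  V_5 = 0.02176 V, V_6 = 3.65 V
The requested potential is V_1 = 3.769 V.

Final answer: V_1 = 3.769 V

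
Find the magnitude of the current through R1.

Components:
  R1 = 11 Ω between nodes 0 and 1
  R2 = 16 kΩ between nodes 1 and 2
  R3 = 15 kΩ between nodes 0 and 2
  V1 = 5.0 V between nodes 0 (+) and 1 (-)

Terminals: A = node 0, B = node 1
Nodal analysis, taking node 1 as the 0 V reference.
Source V1 fixes V_0 = 5 V.
KCL at each unknown node (sum of currents leaving = 0; resistances in Ω):
  Node 2: (V_2 - 0)/16000 + (V_2 - 5)/15000 = 0
Collecting terms: 0.0001292 × V_2 = 0.0003333  =>  V_2 = 2.581 V
I_R1 = (V_0 - V_1)/R1 = (5 - 0)/11 = 0.4545 A
|I_R1| = 0.4545 A

Final answer: |I_R1| = 0.4545 A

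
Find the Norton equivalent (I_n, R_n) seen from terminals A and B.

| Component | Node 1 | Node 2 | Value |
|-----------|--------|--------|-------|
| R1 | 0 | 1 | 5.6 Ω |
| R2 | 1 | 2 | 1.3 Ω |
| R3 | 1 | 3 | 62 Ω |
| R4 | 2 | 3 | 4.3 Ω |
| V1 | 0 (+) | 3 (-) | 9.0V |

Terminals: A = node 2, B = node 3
Find the Thévenin equivalent first; then I_n = V_th/R_th and R_n = R_th.
Step 1 — V_th is the open-circuit voltage V_A - V_B (nothing connected across the terminals).
Nodal analysis, taking node 3 as the 0 V reference.
Source V1 fixes V_0 = 9 V.
KCL at each unknown node (sum of currents leaving = 0; resistances in Ω):
  Node 1: (V_1 - 9)/5.6 + (V_1 - V_2)/1.3 + (V_1 - 0)/62 = 0
  Node 2: (V_2 - V_1)/1.3 + (V_2 - 0)/4.3 = 0
Collecting terms (coefficients in siemens):
  0.9639·V_1 - 0.7692·V_2 = 1.607
  1.002·V_2 - 0.7692·V_1 = 0
Determinant D = (0.9639)(1.002) - (-0.7692)(-0.7692) = 0.3739
V_1 = [(1.607)(1.002) - (-0.7692)(0)]/D = 4.306 V
V_2 = [(0.9639)(0) - (1.607)(-0.7692)]/D = 3.306 V
V_th = V_2 - V_3 = 3.306 - 0 = 3.306 V
Step 2 — R_th: zero the source — replace V1 by a short circuit (node 3 merges into node 0) — and find the resistance seen between A (node 2) and B (node 0).
Reduce the network between node 2 (A) and node 0 (B) by series/parallel combination:
  Rp1 = R1 ‖ R3 (parallel, both between nodes 0 and 1) = 1/(1/5.6 + 1/62) = 5.136 Ω
  Rs1 = R2 + Rp1 (series, joined only at node 1) = 1.3 + 5.136 = 6.436 Ω
  Rp2 = R4 ‖ Rs1 (parallel, both between nodes 0 and 2) = 1/(1/4.3 + 1/6.436) = 2.578 Ω
R_th = 2.578 Ω
I_n = V_th/R_th = 3.306/2.578 = 1.283 A, and R_n = R_th = 2.578 Ω

Final answer: I_n = 1.283 A, R_n = 2.578 Ω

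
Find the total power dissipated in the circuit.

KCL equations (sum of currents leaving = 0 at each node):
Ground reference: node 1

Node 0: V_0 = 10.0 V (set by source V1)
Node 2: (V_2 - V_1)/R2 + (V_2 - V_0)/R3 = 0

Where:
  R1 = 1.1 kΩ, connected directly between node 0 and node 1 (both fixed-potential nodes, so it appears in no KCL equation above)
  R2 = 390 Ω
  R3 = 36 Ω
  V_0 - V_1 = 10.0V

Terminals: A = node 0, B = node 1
Nodal analysis, taking node 1 as the 0 V reference.
Source V1 fixes V_0 = 10 V.
KCL at each unknown node (sum of currents leaving = 0; resistances in Ω):
  Node 2: (V_2 - 0)/390 + (V_2 - 10)/36 = 0
Collecting terms: 0.03034 × V_2 = 0.2778  =>  V_2 = 9.155 V
Power in each resistor, P = (ΔV)²/R:
  P_R1 = (10 - 0)²/1100 = 0.09091 W
  P_R2 = (0 - 9.155)²/390 = 0.2149 W
  P_R3 = (10 - 9.155)²/36 = 0.01984 W
P_total = P_R1 + P_R2 + P_R3 = 0.3257 W

Final answer: 0.3257 W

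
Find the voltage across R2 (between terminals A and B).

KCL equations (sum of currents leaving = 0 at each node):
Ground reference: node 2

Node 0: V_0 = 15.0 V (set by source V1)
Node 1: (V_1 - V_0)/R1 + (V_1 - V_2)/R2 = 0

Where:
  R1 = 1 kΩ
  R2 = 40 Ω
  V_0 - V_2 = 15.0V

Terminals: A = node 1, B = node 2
R1 and R2 are in series across V1 (node 0 → node 1 → node 2), and the output A–B is taken across R2, so this is a voltage divider.
Series current: I = V1/(R1 + R2) = 15/(1000 + 40) = 15/1040 = 0.01442 A
V_R2 = I × R2 = V1 × R2/(R1 + R2) = 15 × 40/1040 = 0.5769 V

Final answer: 0.5769 V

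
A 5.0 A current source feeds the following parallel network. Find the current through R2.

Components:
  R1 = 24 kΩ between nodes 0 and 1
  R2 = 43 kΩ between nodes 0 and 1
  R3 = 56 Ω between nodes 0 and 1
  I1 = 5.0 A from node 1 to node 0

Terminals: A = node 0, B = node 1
All resistors sit directly between nodes 0 and 1, so they are in parallel and share one voltage V; the full source current 5 A splits among them.
1/R_par = 1/24000 + 1/43000 + 1/56 = 0.01792 S  =>  R_par = 55.8 Ω
V = I × R_par = 5 × 55.8 = 279 V
I_R2 = V/R2 = 279/43000 = 0.006488 A

Final answer: 0.006488 A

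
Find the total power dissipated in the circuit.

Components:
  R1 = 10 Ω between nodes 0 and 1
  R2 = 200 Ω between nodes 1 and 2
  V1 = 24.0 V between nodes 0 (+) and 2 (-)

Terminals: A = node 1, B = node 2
Nodal analysis, taking node 2 as the 0 V reference.
Source V1 fixes V_0 = 24 V.
KCL at each unknown node (sum of currents leaving = 0; resistances in Ω):
  Node 1: (V_1 - 24)/10 + (V_1 - 0)/200 = 0
Collecting terms: 0.105 × V_1 = 2.4  =>  V_1 = 22.86 V
Power in each resistor, P = (ΔV)²/R:
  P_R1 = (24 - 22.86)²/10 = 0.1306 W
  P_R2 = (22.86 - 0)²/200 = 2.612 W
P_total = P_R1 + P_R2 = 2.743 W

Final answer: 2.743 W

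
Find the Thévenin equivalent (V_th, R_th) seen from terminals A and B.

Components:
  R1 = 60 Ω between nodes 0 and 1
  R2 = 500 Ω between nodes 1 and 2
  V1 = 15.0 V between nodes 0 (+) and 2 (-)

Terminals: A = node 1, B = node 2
Step 1 — V_th is the open-circuit voltage V_A - V_B (nothing connected across the terminals).
Nodal analysis, taking node 2 as the 0 V reference.
Source V1 fixes V_0 = 15 V.
KCL at each unknown node (sum of currents leaving = 0; resistances in Ω):
  Node 1: (V_1 - 15)/60 + (V_1 - 0)/500 = 0
Collecting terms: 0.01867 × V_1 = 0.25  =>  V_1 = 13.39 V
V_th = V_1 - V_2 = 13.39 - 0 = 13.39 V
Step 2 — R_th: zero the source — replace V1 by a short circuit (node 2 merges into node 0) — and find the resistance seen between A (node 1) and B (node 0).
Reduce the network between node 1 (A) and node 0 (B) by series/parallel combination:
  Rp1 = R1 ‖ R2 (parallel, both between nodes 0 and 1) = 1/(1/60 + 1/500) = 53.57 Ω
R_th = 53.57 Ω

Final answer: V_th = 13.39 V, R_th = 53.57 Ω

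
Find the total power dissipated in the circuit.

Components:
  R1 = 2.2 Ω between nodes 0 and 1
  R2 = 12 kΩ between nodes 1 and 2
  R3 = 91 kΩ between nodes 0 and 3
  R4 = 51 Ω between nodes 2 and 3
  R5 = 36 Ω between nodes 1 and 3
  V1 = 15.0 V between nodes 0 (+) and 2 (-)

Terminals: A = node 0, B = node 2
Nodal analysis, taking node 2 as the 0 V reference.
Source V1 fixes V_0 = 15 V.
KCL at each unknown node (sum of currents leaving = 0; resistances in Ω):
  Node 1: (V_1 - 15)/2.2 + (V_1 - 0)/12000 + (V_1 - V_3)/36 = 0
  Node 3: (V_3 - 15)/91000 + (V_3 - 0)/51 + (V_3 - V_1)/36 = 0
Collecting terms (coefficients in siemens):
  0.4824·V_1 - 0.02778·V_3 = 6.818
  0.0474·V_3 - 0.02778·V_1 = 0.0001648
Determinant D = (0.4824)(0.0474) - (-0.02778)(-0.02778) = 0.02209
V_1 = [(6.818)(0.0474) - (-0.02778)(0.0001648)]/D = 14.63 V
V_3 = [(0.4824)(0.0001648) - (6.818)(-0.02778)]/D = 8.576 V
Power in each resistor, P = (ΔV)²/R:
  P_R1 = (15 - 14.63)²/2.2 = 0.06306 W
  P_R2 = (14.63 - 0)²/12000 = 0.01783 W
  P_R3 = (15 - 8.576)²/91000 = 0.0004535 W
  P_R4 = (0 - 8.576)²/51 = 1.442 W
  P_R5 = (14.63 - 8.576)²/36 = 1.017 W
P_total = P_R1 + P_R2 + P_R3 + P_R4 + P_R5 = 2.541 W

Final answer: 2.541 W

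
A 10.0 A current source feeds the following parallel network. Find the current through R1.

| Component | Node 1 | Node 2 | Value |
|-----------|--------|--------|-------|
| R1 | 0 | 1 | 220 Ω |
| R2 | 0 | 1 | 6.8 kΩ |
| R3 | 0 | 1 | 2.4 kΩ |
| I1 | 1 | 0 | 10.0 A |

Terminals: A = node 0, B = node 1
All resistors sit directly between nodes 0 and 1, so they are in parallel and share one voltage V; the full source current 10 A splits among them.
1/R_par = 1/220 + 1/6800 + 1/2400 = 0.005109 S  =>  R_par = 195.7 Ω
V = I × R_par = 10 × 195.7 = 1957 V
I_R1 = V/R1 = 1957/220 = 8.897 A

Final answer: 8.897 A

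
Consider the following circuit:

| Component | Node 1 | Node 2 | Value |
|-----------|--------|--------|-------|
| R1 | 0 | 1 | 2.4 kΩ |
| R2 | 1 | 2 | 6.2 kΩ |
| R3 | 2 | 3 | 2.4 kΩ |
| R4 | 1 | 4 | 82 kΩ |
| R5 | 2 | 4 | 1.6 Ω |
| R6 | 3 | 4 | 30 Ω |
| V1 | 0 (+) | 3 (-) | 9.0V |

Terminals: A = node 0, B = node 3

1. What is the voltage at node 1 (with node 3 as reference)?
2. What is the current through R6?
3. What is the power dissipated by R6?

Nodal analysis, taking node 3 as the 0 V reference.
Source V1 fixes V_0 = 9 V.
KCL at each unknown node (sum of currents leaving = 0; resistances in Ω):
  Node 1: (V_1 - 9)/2400 + (V_1 - V_2)/6200 + (V_1 - V_4)/82000 = 0
  Node 2: (V_2 - V_1)/6200 + (V_2 - 0)/2400 + (V_2 - V_4)/1.6 = 0
  Node 4: (V_4 - V_1)/82000 + (V_4 - V_2)/1.6 + (V_4 - 0)/30 = 0
Collecting terms (coefficients in siemens):
  0.0005902·V_1 - 0.0001613·V_2 - 0.0000122·V_4 = 0.00375
  0.6256·V_2 - 0.0001613·V_1 - 0.625·V_4 = 0
  0.6583·V_4 - 0.0000122·V_1 - 0.625·V_2 = 0
Solving these 3 simultaneous equations (Gaussian elimination) gives:
  V_1 = 6.364 V, V_2 = 0.03413 V, V_4 = 0.03252 V
Part 1:
  Read off the nodal solution: V_1 = 6.364 V
Part 2:
  I_R6 = (V_3 - V_4)/R6 = (0 - 0.03252)/30 = -0.001084 A
  Magnitude: I_R6 = 0.001084 A
Part 3:
  I_R6 = (V_3 - V_4)/R6 = (0 - 0.03252)/30 = -0.001084 A
  P_R6 = I_R6² × R6 = (-0.001084)² × 30 = 0.00003525 W

Final answers:
1. V_1 = 6.364 V
2. I_R6 = 0.001084 A
3. P_R6 = 3.525e-05 W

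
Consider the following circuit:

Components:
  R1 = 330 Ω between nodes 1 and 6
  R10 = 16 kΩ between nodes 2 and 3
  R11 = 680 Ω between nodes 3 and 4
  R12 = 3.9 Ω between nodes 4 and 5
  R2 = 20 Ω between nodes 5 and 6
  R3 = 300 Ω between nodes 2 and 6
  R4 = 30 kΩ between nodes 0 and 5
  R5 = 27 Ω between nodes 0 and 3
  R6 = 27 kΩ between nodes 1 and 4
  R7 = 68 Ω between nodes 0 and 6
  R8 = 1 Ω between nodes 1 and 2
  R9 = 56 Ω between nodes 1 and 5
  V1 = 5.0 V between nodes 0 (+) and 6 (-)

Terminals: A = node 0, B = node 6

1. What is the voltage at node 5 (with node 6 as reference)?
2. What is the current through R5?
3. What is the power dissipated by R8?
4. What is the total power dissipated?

Nodal analysis, taking node 6 as the 0 V reference.
Source V1 fixes V_0 = 5 V.
KCL at each unknown node (sum of currents leaving = 0; resistances in Ω):
  Node 1: (V_1 - 0)/330 + (V_1 - V_4)/27000 + (V_1 - V_2)/1 + (V_1 - V_5)/56 = 0
  Node 2: (V_2 - 0)/300 + (V_2 - V_1)/1 + (V_2 - V_3)/16000 = 0
  Node 3: (V_3 - 5)/27 + (V_3 - V_2)/16000 + (V_3 - V_4)/680 = 0
  Node 4: (V_4 - V_1)/27000 + (V_4 - V_3)/680 + (V_4 - V_5)/3.9 = 0
  Node 5: (V_5 - 0)/20 + (V_5 - 5)/30000 + (V_5 - V_1)/56 + (V_5 - V_4)/3.9 = 0
Collecting terms (coefficients in siemens):
  1.021·V_1 - 1·V_2 - 0.00003704·V_4 - 0.01786·V_5 = 0
  1.003·V_2 - 1·V_1 - 0.0000625·V_3 = 0
  0.03857·V_3 - 0.0000625·V_2 - 0.001471·V_4 = 0.1852
  0.2579·V_4 - 0.00003704·V_1 - 0.001471·V_3 - 0.2564·V_5 = 0
  0.3243·V_5 - 0.01786·V_1 - 0.2564·V_4 = 0.0001667
Solving these 5 simultaneous equations (Gaussian elimination) gives:
  V_1 = 0.1095 V, V_2 = 0.1094 V, V_3 = 4.807 V, V_4 = 0.1586 V
  V_5 = 0.1319 V
Part 1:
  Read off the nodal solution: V_5 = 0.1319 V
Part 2:
  I_R5 = (V_0 - V_3)/R5 = (5 - 4.807)/27 = 0.00713 A
  Magnitude: I_R5 = 0.00713 A
Part 3:
  I_R8 = (V_1 - V_2)/R8 = (0.1095 - 0.1094)/1 = 0.00007103 A
  P_R8 = I_R8² × R8 = (0.00007103)² × 1 = 0.000000005046 W
Part 4:
  Power in each resistor, P = (ΔV)²/R:
    P_R1 = (0.1095 - 0)²/330 = 0.00003631 W
    P_R2 = (0.1319 - 0)²/20 = 0.0008702 W
    P_R3 = (0.1094 - 0)²/300 = 0.00003989 W
    P_R4 = (5 - 0.1319)²/30000 = 0.0007899 W
    P_R5 = (5 - 4.807)²/27 = 0.001373 W
    P_R6 = (0.1095 - 0.1586)²/27000 = 0.00000008932 W
    P_R7 = (5 - 0)²/68 = 0.3676 W
    P_R8 = (0.1095 - 0.1094)²/1 = 0.000000005046 W
    P_R9 = (0.1095 - 0.1319)²/56 = 0.000009002 W
    P_R10 = (0.1094 - 4.807)²/16000 = 0.001379 W
    P_R11 = (4.807 - 0.1586)²/680 = 0.03178 W
    P_R12 = (0.1586 - 0.1319)²/3.9 = 0.0001822 W
  P_total = P_R1 + P_R2 + P_R3 + P_R4 + P_R5 + P_R6 + P_R7 + P_R8 + P_R9 + P_R10 + P_R11 + P_R12 = 0.4041 W

Final answers:
1. V_5 = 0.1319 V
2. I_R5 = 0.00713 A
3. P_R8 = 5.046e-09 W
4. P_total = 0.4041 W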